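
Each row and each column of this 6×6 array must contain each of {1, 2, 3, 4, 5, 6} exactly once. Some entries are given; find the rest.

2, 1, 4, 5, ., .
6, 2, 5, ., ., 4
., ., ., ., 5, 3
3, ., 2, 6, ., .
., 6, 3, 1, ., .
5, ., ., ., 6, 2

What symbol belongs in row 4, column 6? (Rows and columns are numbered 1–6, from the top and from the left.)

1

(r1,c5) = 3
(r1,c6) = 6
(r2,c4) = 3
(r2,c5) = 1
(r3,c2) = 4
(r3,c4) = 2
(r4,c2) = 5
(r4,c5) = 4
(r4,c6) = 1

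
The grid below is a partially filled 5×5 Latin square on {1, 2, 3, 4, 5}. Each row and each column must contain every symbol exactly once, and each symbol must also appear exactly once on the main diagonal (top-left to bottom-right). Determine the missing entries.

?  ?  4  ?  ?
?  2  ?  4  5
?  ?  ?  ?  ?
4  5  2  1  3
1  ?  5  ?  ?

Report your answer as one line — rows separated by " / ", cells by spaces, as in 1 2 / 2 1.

5 1 4 3 2 / 3 2 1 4 5 / 2 4 3 5 1 / 4 5 2 1 3 / 1 3 5 2 4

row 2 has {2,4,5}; column 1 has {1,4} — only 3 is left for (r2,c1).
row 2 has {2,3,4,5}; column 3 has {2,4,5} — only 1 is left for (r2,c3).
row 3 is empty so far; column 3 has {1,2,4,5}; the diagonal has {1,2} — only 3 is left for (r3,c3).
row 5 has {1,5}; column 5 has {3,5}; the diagonal has {1,2,3} — only 4 is left for (r5,c5).
row 1 has {4}; column 1 has {1,3,4}; the diagonal has {1,2,3,4} — only 5 is left for (r1,c1).
row 3 has {3}; column 1 has {1,3,4,5} — only 2 is left for (r3,c1).
row 3 has {2,3}; column 4 has {1,4} — only 5 is left for (r3,c4).
row 3 has {2,3,5}; column 5 has {3,4,5} — only 1 is left for (r3,c5).
row 5 has {1,4,5}; column 2 has {2,5} — only 3 is left for (r5,c2).
row 5 has {1,3,4,5}; column 4 has {1,4,5} — only 2 is left for (r5,c4).
row 1 has {4,5}; column 2 has {2,3,5} — only 1 is left for (r1,c2).
row 1 has {1,4,5}; column 4 has {1,2,4,5} — only 3 is left for (r1,c4).
row 1 has {1,3,4,5}; column 5 has {1,3,4,5} — only 2 is left for (r1,c5).
row 3 has {1,2,3,5}; column 2 has {1,2,3,5} — only 4 is left for (r3,c2).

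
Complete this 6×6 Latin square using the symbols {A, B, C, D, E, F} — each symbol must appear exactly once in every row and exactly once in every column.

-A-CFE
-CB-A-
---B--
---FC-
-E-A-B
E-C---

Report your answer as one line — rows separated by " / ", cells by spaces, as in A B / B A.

(r1,c3): row 1 has {A,C,E,F}; column 3 has {B,C}, so it must be D.
(r5,c3): row 5 has {A,B,E}; column 3 has {B,C,D}, so it must be F.
(r5,c5): row 5 has {A,B,E,F}; column 5 has {A,C,F}, so it must be D.
(r6,c4): row 6 has {C,E}; column 4 has {A,B,C,F}, so it must be D.
(r6,c5): row 6 has {C,D,E}; column 5 has {A,C,D,F}, so it must be B.
(r1,c1): row 1 has {A,C,D,E,F}; column 1 has {E}, so it must be B.
(r2,c4): row 2 has {A,B,C}; column 4 has {A,B,C,D,F}, so it must be E.
(r3,c5): row 3 has {B}; column 5 has {A,B,C,D,F}, so it must be E.
(r5,c1): row 5 has {A,B,D,E,F}; column 1 has {B,E}, so it must be C.
(r6,c2): row 6 has {B,C,D,E}; column 2 has {A,C,E}, so it must be F.
(r6,c6): row 6 has {B,C,D,E,F}; column 6 has {B,E}, so it must be A.
(r3,c2): row 3 has {B,E}; column 2 has {A,C,E,F}, so it must be D.
(r3,c3): row 3 has {B,D,E}; column 3 has {B,C,D,F}, so it must be A.
(r4,c2): row 4 has {C,F}; column 2 has {A,C,D,E,F}, so it must be B.
(r4,c3): row 4 has {B,C,F}; column 3 has {A,B,C,D,F}, so it must be E.
(r4,c6): row 4 has {B,C,E,F}; column 6 has {A,B,E}, so it must be D.
(r2,c6): row 2 has {A,B,C,E}; column 6 has {A,B,D,E}, so it must be F.
(r3,c1): row 3 has {A,B,D,E}; column 1 has {B,C,E}, so it must be F.
(r3,c6): row 3 has {A,B,D,E,F}; column 6 has {A,B,D,E,F}, so it must be C.
(r4,c1): row 4 has {B,C,D,E,F}; column 1 has {B,C,E,F}, so it must be A.
(r2,c1): row 2 has {A,B,C,E,F}; column 1 has {A,B,C,E,F}, so it must be D.

B A D C F E / D C B E A F / F D A B E C / A B E F C D / C E F A D B / E F C D B A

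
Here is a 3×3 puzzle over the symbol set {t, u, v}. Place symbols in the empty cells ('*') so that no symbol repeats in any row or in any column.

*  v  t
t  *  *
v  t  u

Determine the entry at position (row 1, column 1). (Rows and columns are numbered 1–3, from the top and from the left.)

u

(r1,c1) = u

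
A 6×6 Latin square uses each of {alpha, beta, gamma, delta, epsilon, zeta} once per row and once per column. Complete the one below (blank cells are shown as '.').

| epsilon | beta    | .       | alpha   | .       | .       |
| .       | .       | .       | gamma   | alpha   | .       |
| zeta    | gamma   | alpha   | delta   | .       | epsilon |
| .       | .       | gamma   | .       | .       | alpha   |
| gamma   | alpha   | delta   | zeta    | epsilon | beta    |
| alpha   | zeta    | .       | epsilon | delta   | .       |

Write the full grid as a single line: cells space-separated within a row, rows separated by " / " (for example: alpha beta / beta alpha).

Cell (r1,c3): row 1 has {alpha,beta,epsilon}; column 3 has {alpha,gamma,delta} → zeta.
Cell (r1,c5): row 1 has {alpha,beta,epsilon,zeta}; column 5 has {alpha,delta,epsilon} → gamma.
Cell (r1,c6): row 1 has {alpha,beta,gamma,epsilon,zeta}; column 6 has {alpha,beta,epsilon} → delta.
Cell (r2,c6): row 2 has {alpha,gamma}; column 6 has {alpha,beta,delta,epsilon} → zeta.
Cell (r3,c5): row 3 has {alpha,gamma,delta,epsilon,zeta}; column 5 has {alpha,gamma,delta,epsilon} → beta.
Cell (r4,c4): row 4 has {alpha,gamma}; column 4 has {alpha,gamma,delta,epsilon,zeta} → beta.
Cell (r4,c5): row 4 has {alpha,beta,gamma}; column 5 has {alpha,beta,gamma,delta,epsilon} → zeta.
Cell (r6,c3): row 6 has {alpha,delta,epsilon,zeta}; column 3 has {alpha,gamma,delta,zeta} → beta.
Cell (r6,c6): row 6 has {alpha,beta,delta,epsilon,zeta}; column 6 has {alpha,beta,delta,epsilon,zeta} → gamma.
Cell (r2,c3): row 2 has {alpha,gamma,zeta}; column 3 has {alpha,beta,gamma,delta,zeta} → epsilon.
Cell (r4,c1): row 4 has {alpha,beta,gamma,zeta}; column 1 has {alpha,gamma,epsilon,zeta} → delta.
Cell (r4,c2): row 4 has {alpha,beta,gamma,delta,zeta}; column 2 has {alpha,beta,gamma,zeta} → epsilon.
Cell (r2,c1): row 2 has {alpha,gamma,epsilon,zeta}; column 1 has {alpha,gamma,delta,epsilon,zeta} → beta.
Cell (r2,c2): row 2 has {alpha,beta,gamma,epsilon,zeta}; column 2 has {alpha,beta,gamma,epsilon,zeta} → delta.

epsilon beta zeta alpha gamma delta / beta delta epsilon gamma alpha zeta / zeta gamma alpha delta beta epsilon / delta epsilon gamma beta zeta alpha / gamma alpha delta zeta epsilon beta / alpha zeta beta epsilon delta gamma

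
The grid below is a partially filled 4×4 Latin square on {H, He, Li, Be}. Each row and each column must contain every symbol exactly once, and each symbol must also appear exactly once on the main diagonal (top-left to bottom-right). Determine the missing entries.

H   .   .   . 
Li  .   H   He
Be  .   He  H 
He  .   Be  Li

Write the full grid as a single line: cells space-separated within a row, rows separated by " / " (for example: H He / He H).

H He Li Be / Li Be H He / Be Li He H / He H Be Li

(r1,c3) = Li
(r1,c4) = Be
(r2,c2) = Be
(r3,c2) = Li
(r4,c2) = H
(r1,c2) = He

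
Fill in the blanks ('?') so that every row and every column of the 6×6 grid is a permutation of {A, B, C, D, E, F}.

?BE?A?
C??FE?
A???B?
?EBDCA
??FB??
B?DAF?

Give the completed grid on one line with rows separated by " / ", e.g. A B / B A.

D B E C A F / C D A F E B / A F C E B D / F E B D C A / E A F B D C / B C D A F E

At row 1, column 4: row 1 has {A,B,E}; column 4 has {A,B,D,F}; that leaves C.
At row 2, column 3: row 2 has {C,E,F}; column 3 has {B,D,E,F}; that leaves A.
At row 3, column 3: row 3 has {A,B}; column 3 has {A,B,D,E,F}; that leaves C.
At row 3, column 4: row 3 has {A,B,C}; column 4 has {A,B,C,D,F}; that leaves E.
At row 4, column 1: row 4 has {A,B,C,D,E}; column 1 has {A,B,C}; that leaves F.
At row 5, column 5: row 5 has {B,F}; column 5 has {A,B,C,E,F}; that leaves D.
At row 6, column 2: row 6 has {A,B,D,F}; column 2 has {B,E}; that leaves C.
At row 6, column 6: row 6 has {A,B,C,D,F}; column 6 has {A}; that leaves E.
At row 1, column 1: row 1 has {A,B,C,E}; column 1 has {A,B,C,F}; that leaves D.
At row 1, column 6: row 1 has {A,B,C,D,E}; column 6 has {A,E}; that leaves F.
At row 2, column 2: row 2 has {A,C,E,F}; column 2 has {B,C,E}; that leaves D.
At row 2, column 6: row 2 has {A,C,D,E,F}; column 6 has {A,E,F}; that leaves B.
At row 3, column 2: row 3 has {A,B,C,E}; column 2 has {B,C,D,E}; that leaves F.
At row 3, column 6: row 3 has {A,B,C,E,F}; column 6 has {A,B,E,F}; that leaves D.
At row 5, column 1: row 5 has {B,D,F}; column 1 has {A,B,C,D,F}; that leaves E.
At row 5, column 2: row 5 has {B,D,E,F}; column 2 has {B,C,D,E,F}; that leaves A.
At row 5, column 6: row 5 has {A,B,D,E,F}; column 6 has {A,B,D,E,F}; that leaves C.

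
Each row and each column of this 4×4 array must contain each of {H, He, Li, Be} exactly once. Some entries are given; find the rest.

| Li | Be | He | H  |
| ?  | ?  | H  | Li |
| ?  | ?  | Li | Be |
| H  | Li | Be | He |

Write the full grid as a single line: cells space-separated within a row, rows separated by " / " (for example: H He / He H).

Li Be He H / Be He H Li / He H Li Be / H Li Be He

(r2,c2) = He
(r3,c1) = He
(r3,c2) = H
(r2,c1) = Be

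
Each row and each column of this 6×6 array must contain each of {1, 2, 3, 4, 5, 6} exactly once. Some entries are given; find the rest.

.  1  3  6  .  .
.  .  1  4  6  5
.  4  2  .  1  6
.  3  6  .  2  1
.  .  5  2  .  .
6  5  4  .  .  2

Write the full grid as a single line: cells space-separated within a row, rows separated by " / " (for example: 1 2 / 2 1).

row 1 has {1,3,6}; column 6 has {1,2,5,6} — only 4 is left for (r1,c6).
row 2 has {1,4,5,6}; column 2 has {1,3,4,5} — only 2 is left for (r2,c2).
row 4 has {1,2,3,6}; column 4 has {2,4,6} — only 5 is left for (r4,c4).
row 5 has {2,5}; column 2 has {1,2,3,4,5} — only 6 is left for (r5,c2).
row 5 has {2,5,6}; column 6 has {1,2,4,5,6} — only 3 is left for (r5,c6).
row 6 has {2,4,5,6}; column 5 has {1,2,6} — only 3 is left for (r6,c5).
row 1 has {1,3,4,6}; column 5 has {1,2,3,6} — only 5 is left for (r1,c5).
row 2 has {1,2,4,5,6}; column 1 has {6} — only 3 is left for (r2,c1).
row 3 has {1,2,4,6}; column 1 has {3,6} — only 5 is left for (r3,c1).
row 3 has {1,2,4,5,6}; column 4 has {2,4,5,6} — only 3 is left for (r3,c4).
row 4 has {1,2,3,5,6}; column 1 has {3,5,6} — only 4 is left for (r4,c1).
row 5 has {2,3,5,6}; column 1 has {3,4,5,6} — only 1 is left for (r5,c1).
row 5 has {1,2,3,5,6}; column 5 has {1,2,3,5,6} — only 4 is left for (r5,c5).
row 6 has {2,3,4,5,6}; column 4 has {2,3,4,5,6} — only 1 is left for (r6,c4).
row 1 has {1,3,4,5,6}; column 1 has {1,3,4,5,6} — only 2 is left for (r1,c1).

2 1 3 6 5 4 / 3 2 1 4 6 5 / 5 4 2 3 1 6 / 4 3 6 5 2 1 / 1 6 5 2 4 3 / 6 5 4 1 3 2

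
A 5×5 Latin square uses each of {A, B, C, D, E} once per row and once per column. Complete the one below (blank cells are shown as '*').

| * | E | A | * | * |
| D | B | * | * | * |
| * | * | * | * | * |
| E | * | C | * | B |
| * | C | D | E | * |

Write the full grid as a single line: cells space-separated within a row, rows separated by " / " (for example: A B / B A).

row 2 has {B,D}; column 3 has {A,C,D} — only E is left for (r2,c3).
row 3 is empty so far; column 3 has {A,C,D,E} — only B is left for (r3,c3).
row 5 has {C,D,E}; column 5 has {B} — only A is left for (r5,c5).
row 2 has {B,D,E}; column 5 has {A,B} — only C is left for (r2,c5).
row 5 has {A,C,D,E}; column 1 has {D,E} — only B is left for (r5,c1).
row 1 has {A,E}; column 1 has {B,D,E} — only C is left for (r1,c1).
row 1 has {A,C,E}; column 5 has {A,B,C} — only D is left for (r1,c5).
row 2 has {B,C,D,E}; column 4 has {E} — only A is left for (r2,c4).
row 3 has {B}; column 1 has {B,C,D,E} — only A is left for (r3,c1).
row 3 has {A,B}; column 2 has {B,C,E} — only D is left for (r3,c2).
row 3 has {A,B,D}; column 4 has {A,E} — only C is left for (r3,c4).
row 3 has {A,B,C,D}; column 5 has {A,B,C,D} — only E is left for (r3,c5).
row 4 has {B,C,E}; column 2 has {B,C,D,E} — only A is left for (r4,c2).
row 4 has {A,B,C,E}; column 4 has {A,C,E} — only D is left for (r4,c4).
row 1 has {A,C,D,E}; column 4 has {A,C,D,E} — only B is left for (r1,c4).

C E A B D / D B E A C / A D B C E / E A C D B / B C D E A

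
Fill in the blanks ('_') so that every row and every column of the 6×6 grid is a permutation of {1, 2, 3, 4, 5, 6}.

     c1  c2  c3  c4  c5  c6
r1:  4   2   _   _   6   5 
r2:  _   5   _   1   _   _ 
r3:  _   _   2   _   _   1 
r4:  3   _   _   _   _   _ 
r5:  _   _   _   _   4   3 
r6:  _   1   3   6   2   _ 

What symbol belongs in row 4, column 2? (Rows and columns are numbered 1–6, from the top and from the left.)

(r1,c3) = 1
(r1,c4) = 3
(r2,c5) = 3
(r3,c5) = 5
(r4,c5) = 1
(r5,c2) = 6
(r5,c3) = 5
(r5,c4) = 2
(r6,c1) = 5
(r6,c6) = 4
(r3,c1) = 6
(r3,c4) = 4
(r4,c2) = 4

4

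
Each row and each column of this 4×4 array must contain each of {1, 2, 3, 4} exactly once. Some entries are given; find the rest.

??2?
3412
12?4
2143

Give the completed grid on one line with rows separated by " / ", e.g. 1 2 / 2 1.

4 3 2 1 / 3 4 1 2 / 1 2 3 4 / 2 1 4 3

Cell (r1,c1): row 1 has {2}; column 1 has {1,2,3} → 4.
Cell (r1,c2): row 1 has {2,4}; column 2 has {1,2,4} → 3.
Cell (r1,c4): row 1 has {2,3,4}; column 4 has {2,3,4} → 1.
Cell (r3,c3): row 3 has {1,2,4}; column 3 has {1,2,4} → 3.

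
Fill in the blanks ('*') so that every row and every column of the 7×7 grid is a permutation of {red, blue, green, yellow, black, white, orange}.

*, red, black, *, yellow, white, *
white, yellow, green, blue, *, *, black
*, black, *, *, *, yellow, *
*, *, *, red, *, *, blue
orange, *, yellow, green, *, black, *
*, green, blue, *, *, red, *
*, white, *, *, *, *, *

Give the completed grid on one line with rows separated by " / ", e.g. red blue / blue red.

blue red black orange yellow white green / white yellow green blue red orange black / green black red white blue yellow orange / yellow orange white red black green blue / orange blue yellow green white black red / black green blue yellow orange red white / red white orange black green blue yellow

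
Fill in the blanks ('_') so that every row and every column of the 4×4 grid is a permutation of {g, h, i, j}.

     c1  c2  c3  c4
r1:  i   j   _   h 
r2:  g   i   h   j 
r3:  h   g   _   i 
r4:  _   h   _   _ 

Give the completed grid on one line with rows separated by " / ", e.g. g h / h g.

i j g h / g i h j / h g j i / j h i g

row 1 has {h,i,j}; column 3 has {h} — only g is left for (r1,c3).
row 3 has {g,h,i}; column 3 has {g,h} — only j is left for (r3,c3).
row 4 has {h}; column 1 has {g,h,i} — only j is left for (r4,c1).
row 4 has {h,j}; column 3 has {g,h,j} — only i is left for (r4,c3).
row 4 has {h,i,j}; column 4 has {h,i,j} — only g is left for (r4,c4).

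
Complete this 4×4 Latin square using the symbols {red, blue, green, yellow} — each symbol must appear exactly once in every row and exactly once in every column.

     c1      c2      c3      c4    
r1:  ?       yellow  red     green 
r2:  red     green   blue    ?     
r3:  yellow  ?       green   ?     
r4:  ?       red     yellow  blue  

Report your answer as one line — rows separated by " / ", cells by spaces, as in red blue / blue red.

(r1,c1) = blue
(r2,c4) = yellow
(r3,c2) = blue
(r3,c4) = red
(r4,c1) = green

blue yellow red green / red green blue yellow / yellow blue green red / green red yellow blue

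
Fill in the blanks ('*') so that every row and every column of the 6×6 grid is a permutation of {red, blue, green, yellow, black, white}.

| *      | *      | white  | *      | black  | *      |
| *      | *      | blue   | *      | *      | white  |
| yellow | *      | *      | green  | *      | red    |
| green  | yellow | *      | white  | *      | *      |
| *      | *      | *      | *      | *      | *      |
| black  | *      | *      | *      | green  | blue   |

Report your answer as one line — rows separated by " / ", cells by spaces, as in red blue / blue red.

blue red white yellow black green / red green blue black yellow white / yellow blue black green white red / green yellow red white blue black / white black green blue red yellow / black white yellow red green blue

At row 2, column 1: row 2 has {blue,white}; column 1 has {green,yellow,black}; that leaves red.
At row 2, column 5: row 2 has {red,blue,white}; column 5 has {green,black}; that leaves yellow.
At row 3, column 3: row 3 has {red,green,yellow}; column 3 has {blue,white}; that leaves black.
At row 4, column 3: row 4 has {green,yellow,white}; column 3 has {blue,black,white}; that leaves red.
At row 4, column 5: row 4 has {red,green,yellow,white}; column 5 has {green,yellow,black}; that leaves blue.
At row 4, column 6: row 4 has {red,blue,green,yellow,white}; column 6 has {red,blue,white}; that leaves black.
At row 6, column 3: row 6 has {blue,green,black}; column 3 has {red,blue,black,white}; that leaves yellow.
At row 6, column 4: row 6 has {blue,green,yellow,black}; column 4 has {green,white}; that leaves red.
At row 1, column 1: row 1 has {black,white}; column 1 has {red,green,yellow,black}; that leaves blue.
At row 1, column 4: row 1 has {blue,black,white}; column 4 has {red,green,white}; that leaves yellow.
At row 1, column 6: row 1 has {blue,yellow,black,white}; column 6 has {red,blue,black,white}; that leaves green.
At row 2, column 4: row 2 has {red,blue,yellow,white}; column 4 has {red,green,yellow,white}; that leaves black.
At row 3, column 5: row 3 has {red,green,yellow,black}; column 5 has {blue,green,yellow,black}; that leaves white.
At row 5, column 1: row 5 is empty so far; column 1 has {red,blue,green,yellow,black}; that leaves white.
At row 5, column 3: row 5 has {white}; column 3 has {red,blue,yellow,black,white}; that leaves green.
At row 5, column 4: row 5 has {green,white}; column 4 has {red,green,yellow,black,white}; that leaves blue.
At row 5, column 5: row 5 has {blue,green,white}; column 5 has {blue,green,yellow,black,white}; that leaves red.
At row 5, column 6: row 5 has {red,blue,green,white}; column 6 has {red,blue,green,black,white}; that leaves yellow.
At row 6, column 2: row 6 has {red,blue,green,yellow,black}; column 2 has {yellow}; that leaves white.
At row 1, column 2: row 1 has {blue,green,yellow,black,white}; column 2 has {yellow,white}; that leaves red.
At row 2, column 2: row 2 has {red,blue,yellow,black,white}; column 2 has {red,yellow,white}; that leaves green.
At row 3, column 2: row 3 has {red,green,yellow,black,white}; column 2 has {red,green,yellow,white}; that leaves blue.
At row 5, column 2: row 5 has {red,blue,green,yellow,white}; column 2 has {red,blue,green,yellow,white}; that leaves black.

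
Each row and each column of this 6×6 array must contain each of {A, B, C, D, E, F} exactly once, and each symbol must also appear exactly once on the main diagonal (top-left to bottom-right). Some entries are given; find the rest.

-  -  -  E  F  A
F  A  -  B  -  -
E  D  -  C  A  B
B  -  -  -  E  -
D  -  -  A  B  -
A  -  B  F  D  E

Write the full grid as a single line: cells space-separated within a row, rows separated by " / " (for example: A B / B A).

(r1,c1) = C
(r1,c2) = B
(r1,c3) = D
(r2,c5) = C
(r2,c6) = D
(r3,c3) = F
(r4,c4) = D
(r6,c2) = C
(r2,c3) = E
(r4,c2) = F
(r4,c6) = C
(r5,c2) = E
(r5,c3) = C
(r5,c6) = F
(r4,c3) = A

C B D E F A / F A E B C D / E D F C A B / B F A D E C / D E C A B F / A C B F D E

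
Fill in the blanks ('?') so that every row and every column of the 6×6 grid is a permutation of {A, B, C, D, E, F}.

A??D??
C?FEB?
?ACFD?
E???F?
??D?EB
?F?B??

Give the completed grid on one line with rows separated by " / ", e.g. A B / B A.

A E B D C F / C D F E B A / B A C F D E / E B A C F D / F C D A E B / D F E B A C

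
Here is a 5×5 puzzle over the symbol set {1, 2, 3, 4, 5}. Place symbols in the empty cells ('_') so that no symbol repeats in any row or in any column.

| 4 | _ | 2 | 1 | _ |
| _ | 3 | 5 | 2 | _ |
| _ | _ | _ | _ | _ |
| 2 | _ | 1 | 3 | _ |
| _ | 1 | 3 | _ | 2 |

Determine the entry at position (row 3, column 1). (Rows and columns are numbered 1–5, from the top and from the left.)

(r1,c2) = 5
(r1,c5) = 3
(r2,c1) = 1
(r2,c5) = 4
(r3,c3) = 4
(r3,c4) = 5
(r3,c5) = 1
(r4,c2) = 4
(r4,c5) = 5
(r5,c1) = 5
(r5,c4) = 4
(r3,c1) = 3

3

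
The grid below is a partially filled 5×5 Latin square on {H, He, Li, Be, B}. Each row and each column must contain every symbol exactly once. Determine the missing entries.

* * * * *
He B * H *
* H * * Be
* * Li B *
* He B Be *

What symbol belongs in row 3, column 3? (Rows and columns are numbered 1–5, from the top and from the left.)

(r2,c3): row 2 has {H,He,B}; column 3 has {Li,B}, so it must be Be.
(r2,c5): row 2 has {H,He,Be,B}; column 5 has {Be}, so it must be Li.
(r3,c3): row 3 has {H,Be}; column 3 has {Li,Be,B}, so it must be He.

He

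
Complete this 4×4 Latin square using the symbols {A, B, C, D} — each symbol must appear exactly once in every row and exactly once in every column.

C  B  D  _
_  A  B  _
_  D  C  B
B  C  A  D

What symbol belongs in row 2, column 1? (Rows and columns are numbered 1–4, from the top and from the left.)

D

(r1,c4) = A
(r2,c1) = D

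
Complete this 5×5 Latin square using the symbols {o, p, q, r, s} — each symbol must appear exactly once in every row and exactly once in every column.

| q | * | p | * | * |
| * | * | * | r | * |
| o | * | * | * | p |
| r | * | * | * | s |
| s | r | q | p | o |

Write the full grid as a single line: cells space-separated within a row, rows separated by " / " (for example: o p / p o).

q s p o r / p o s r q / o q r s p / r p o q s / s r q p o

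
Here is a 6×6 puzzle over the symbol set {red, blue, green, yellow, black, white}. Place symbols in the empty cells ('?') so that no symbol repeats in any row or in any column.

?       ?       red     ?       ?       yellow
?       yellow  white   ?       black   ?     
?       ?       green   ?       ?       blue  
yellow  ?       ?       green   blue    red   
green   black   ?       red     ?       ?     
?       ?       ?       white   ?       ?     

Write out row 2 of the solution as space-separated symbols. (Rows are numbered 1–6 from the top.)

red yellow white blue black green

At row 2, column 4: row 2 has {yellow,black,white}; column 4 has {red,green,white}; that leaves blue.
At row 2, column 6: row 2 has {blue,yellow,black,white}; column 6 has {red,blue,yellow}; that leaves green.
At row 4, column 2: row 4 has {red,blue,green,yellow}; column 2 has {yellow,black}; that leaves white.
At row 4, column 3: row 4 has {red,blue,green,yellow,white}; column 3 has {red,green,white}; that leaves black.
At row 5, column 6: row 5 has {red,green,black}; column 6 has {red,blue,green,yellow}; that leaves white.
At row 6, column 6: row 6 has {white}; column 6 has {red,blue,green,yellow,white}; that leaves black.
At row 1, column 4: row 1 has {red,yellow}; column 4 has {red,blue,green,white}; that leaves black.
At row 2, column 1: row 2 has {blue,green,yellow,black,white}; column 1 has {green,yellow}; that leaves red.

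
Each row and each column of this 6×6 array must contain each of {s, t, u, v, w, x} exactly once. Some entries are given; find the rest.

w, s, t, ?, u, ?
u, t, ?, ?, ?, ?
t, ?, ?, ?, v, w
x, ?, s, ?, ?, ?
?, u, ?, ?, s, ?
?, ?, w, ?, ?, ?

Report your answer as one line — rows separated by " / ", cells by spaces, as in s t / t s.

w s t v u x / u t v x w s / t x u s v w / x w s u t v / v u x w s t / s v w t x u

At row 3, column 2: row 3 has {t,v,w}; column 2 has {s,t,u}; that leaves x.
At row 3, column 3: row 3 has {t,v,w,x}; column 3 has {s,t,w}; that leaves u.
At row 3, column 4: row 3 has {t,u,v,w,x}; column 4 is empty so far; that leaves s.
At row 5, column 1: row 5 has {s,u}; column 1 has {t,u,w,x}; that leaves v.
At row 5, column 3: row 5 has {s,u,v}; column 3 has {s,t,u,w}; that leaves x.
At row 5, column 6: row 5 has {s,u,v,x}; column 6 has {w}; that leaves t.
At row 6, column 1: row 6 has {w}; column 1 has {t,u,v,w,x}; that leaves s.
At row 6, column 2: row 6 has {s,w}; column 2 has {s,t,u,x}; that leaves v.
At row 2, column 3: row 2 has {t,u}; column 3 has {s,t,u,w,x}; that leaves v.
At row 4, column 2: row 4 has {s,x}; column 2 has {s,t,u,v,x}; that leaves w.
At row 4, column 5: row 4 has {s,w,x}; column 5 has {s,u,v}; that leaves t.
At row 5, column 4: row 5 has {s,t,u,v,x}; column 4 has {s}; that leaves w.
At row 6, column 5: row 6 has {s,v,w}; column 5 has {s,t,u,v}; that leaves x.
At row 6, column 6: row 6 has {s,v,w,x}; column 6 has {t,w}; that leaves u.
At row 2, column 4: row 2 has {t,u,v}; column 4 has {s,w}; that leaves x.
At row 2, column 5: row 2 has {t,u,v,x}; column 5 has {s,t,u,v,x}; that leaves w.
At row 2, column 6: row 2 has {t,u,v,w,x}; column 6 has {t,u,w}; that leaves s.
At row 4, column 6: row 4 has {s,t,w,x}; column 6 has {s,t,u,w}; that leaves v.
At row 6, column 4: row 6 has {s,u,v,w,x}; column 4 has {s,w,x}; that leaves t.
At row 1, column 4: row 1 has {s,t,u,w}; column 4 has {s,t,w,x}; that leaves v.
At row 1, column 6: row 1 has {s,t,u,v,w}; column 6 has {s,t,u,v,w}; that leaves x.
At row 4, column 4: row 4 has {s,t,v,w,x}; column 4 has {s,t,v,w,x}; that leaves u.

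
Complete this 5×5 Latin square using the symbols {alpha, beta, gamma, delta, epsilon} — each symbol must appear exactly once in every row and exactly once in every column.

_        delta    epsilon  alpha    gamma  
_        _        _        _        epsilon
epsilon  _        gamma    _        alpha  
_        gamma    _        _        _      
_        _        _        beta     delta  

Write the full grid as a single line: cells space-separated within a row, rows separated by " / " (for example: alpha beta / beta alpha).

beta delta epsilon alpha gamma / delta alpha beta gamma epsilon / epsilon beta gamma delta alpha / alpha gamma delta epsilon beta / gamma epsilon alpha beta delta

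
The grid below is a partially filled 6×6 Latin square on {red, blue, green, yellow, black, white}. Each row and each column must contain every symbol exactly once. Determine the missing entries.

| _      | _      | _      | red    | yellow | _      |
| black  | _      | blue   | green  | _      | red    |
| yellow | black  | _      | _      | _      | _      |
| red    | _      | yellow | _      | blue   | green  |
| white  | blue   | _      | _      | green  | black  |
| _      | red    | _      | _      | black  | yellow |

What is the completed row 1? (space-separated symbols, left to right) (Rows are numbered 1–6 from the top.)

blue green black red yellow white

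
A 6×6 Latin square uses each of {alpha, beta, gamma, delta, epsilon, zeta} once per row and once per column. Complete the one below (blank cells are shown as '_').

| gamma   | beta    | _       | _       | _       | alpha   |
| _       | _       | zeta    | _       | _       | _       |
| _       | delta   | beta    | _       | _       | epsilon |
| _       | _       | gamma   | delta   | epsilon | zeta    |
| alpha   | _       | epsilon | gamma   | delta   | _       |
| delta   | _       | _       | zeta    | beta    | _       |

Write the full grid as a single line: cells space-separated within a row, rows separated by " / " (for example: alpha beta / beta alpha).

gamma beta delta epsilon zeta alpha / epsilon gamma zeta beta alpha delta / zeta delta beta alpha gamma epsilon / beta alpha gamma delta epsilon zeta / alpha zeta epsilon gamma delta beta / delta epsilon alpha zeta beta gamma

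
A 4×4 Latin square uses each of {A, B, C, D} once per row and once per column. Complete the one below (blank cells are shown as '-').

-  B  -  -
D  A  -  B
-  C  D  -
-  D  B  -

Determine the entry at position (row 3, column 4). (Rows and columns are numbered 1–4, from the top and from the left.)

A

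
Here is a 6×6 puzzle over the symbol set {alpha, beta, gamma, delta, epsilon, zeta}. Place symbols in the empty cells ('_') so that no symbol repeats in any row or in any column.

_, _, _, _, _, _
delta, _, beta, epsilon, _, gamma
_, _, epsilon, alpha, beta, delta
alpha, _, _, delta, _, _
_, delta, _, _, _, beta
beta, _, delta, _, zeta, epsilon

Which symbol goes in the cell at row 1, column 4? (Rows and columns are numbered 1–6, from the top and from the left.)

beta

Cell (r2,c5): row 2 has {beta,gamma,delta,epsilon}; column 5 has {beta,zeta} → alpha.
Cell (r4,c6): row 4 has {alpha,delta}; column 6 has {beta,gamma,delta,epsilon} → zeta.
Cell (r6,c4): row 6 has {beta,delta,epsilon,zeta}; column 4 has {alpha,delta,epsilon} → gamma.
Cell (r1,c6): row 1 is empty so far; column 6 has {beta,gamma,delta,epsilon,zeta} → alpha.
Cell (r2,c2): row 2 has {alpha,beta,gamma,delta,epsilon}; column 2 has {delta} → zeta.
Cell (r3,c2): row 3 has {alpha,beta,delta,epsilon}; column 2 has {delta,zeta} → gamma.
Cell (r4,c3): row 4 has {alpha,delta,zeta}; column 3 has {beta,delta,epsilon} → gamma.
Cell (r4,c5): row 4 has {alpha,gamma,delta,zeta}; column 5 has {alpha,beta,zeta} → epsilon.
Cell (r5,c4): row 5 has {beta,delta}; column 4 has {alpha,gamma,delta,epsilon} → zeta.
Cell (r5,c5): row 5 has {beta,delta,zeta}; column 5 has {alpha,beta,epsilon,zeta} → gamma.
Cell (r6,c2): row 6 has {beta,gamma,delta,epsilon,zeta}; column 2 has {gamma,delta,zeta} → alpha.
Cell (r1,c3): row 1 has {alpha}; column 3 has {beta,gamma,delta,epsilon} → zeta.
Cell (r1,c4): row 1 has {alpha,zeta}; column 4 has {alpha,gamma,delta,epsilon,zeta} → beta.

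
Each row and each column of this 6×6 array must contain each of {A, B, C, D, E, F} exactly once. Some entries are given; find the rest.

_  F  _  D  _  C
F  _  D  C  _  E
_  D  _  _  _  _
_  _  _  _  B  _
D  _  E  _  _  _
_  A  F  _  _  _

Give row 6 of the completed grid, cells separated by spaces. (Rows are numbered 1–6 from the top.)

C A F E D B

(r2,c2) = B
(r2,c5) = A
(r5,c2) = C
(r5,c5) = F
(r1,c5) = E
(r3,c5) = C
(r4,c2) = E
(r6,c5) = D
(r6,c6) = B
(r5,c6) = A
(r6,c4) = E
(r3,c6) = F
(r4,c6) = D
(r5,c4) = B
(r6,c1) = C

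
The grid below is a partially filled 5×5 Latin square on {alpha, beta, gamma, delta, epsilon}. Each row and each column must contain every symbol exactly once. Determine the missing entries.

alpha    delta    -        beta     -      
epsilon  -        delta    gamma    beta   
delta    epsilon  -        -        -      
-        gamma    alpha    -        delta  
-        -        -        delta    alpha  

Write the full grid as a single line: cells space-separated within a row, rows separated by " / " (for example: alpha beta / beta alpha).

alpha delta gamma beta epsilon / epsilon alpha delta gamma beta / delta epsilon beta alpha gamma / beta gamma alpha epsilon delta / gamma beta epsilon delta alpha

(r2,c2) = alpha
(r3,c4) = alpha
(r3,c5) = gamma
(r4,c1) = beta
(r4,c4) = epsilon
(r5,c1) = gamma
(r5,c2) = beta
(r5,c3) = epsilon
(r1,c3) = gamma
(r1,c5) = epsilon
(r3,c3) = beta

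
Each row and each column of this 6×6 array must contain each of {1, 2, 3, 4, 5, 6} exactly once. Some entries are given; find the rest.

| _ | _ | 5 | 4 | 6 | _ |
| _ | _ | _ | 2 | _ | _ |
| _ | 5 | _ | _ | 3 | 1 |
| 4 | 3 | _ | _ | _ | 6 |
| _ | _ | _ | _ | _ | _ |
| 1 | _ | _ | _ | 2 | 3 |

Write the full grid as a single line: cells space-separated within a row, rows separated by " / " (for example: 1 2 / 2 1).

3 1 5 4 6 2 / 5 6 3 2 1 4 / 2 5 4 6 3 1 / 4 3 2 1 5 6 / 6 2 1 3 4 5 / 1 4 6 5 2 3

At row 1, column 6: row 1 has {4,5,6}; column 6 has {1,3,6}; that leaves 2.
At row 3, column 4: row 3 has {1,3,5}; column 4 has {2,4}; that leaves 6.
At row 6, column 4: row 6 has {1,2,3}; column 4 has {2,4,6}; that leaves 5.
At row 1, column 1: row 1 has {2,4,5,6}; column 1 has {1,4}; that leaves 3.
At row 1, column 2: row 1 has {2,3,4,5,6}; column 2 has {3,5}; that leaves 1.
At row 3, column 1: row 3 has {1,3,5,6}; column 1 has {1,3,4}; that leaves 2.
At row 3, column 3: row 3 has {1,2,3,5,6}; column 3 has {5}; that leaves 4.
At row 4, column 4: row 4 has {3,4,6}; column 4 has {2,4,5,6}; that leaves 1.
At row 4, column 5: row 4 has {1,3,4,6}; column 5 has {2,3,6}; that leaves 5.
At row 5, column 4: row 5 is empty so far; column 4 has {1,2,4,5,6}; that leaves 3.
At row 6, column 3: row 6 has {1,2,3,5}; column 3 has {4,5}; that leaves 6.
At row 4, column 3: row 4 has {1,3,4,5,6}; column 3 has {4,5,6}; that leaves 2.
At row 5, column 3: row 5 has {3}; column 3 has {2,4,5,6}; that leaves 1.
At row 5, column 5: row 5 has {1,3}; column 5 has {2,3,5,6}; that leaves 4.
At row 5, column 6: row 5 has {1,3,4}; column 6 has {1,2,3,6}; that leaves 5.
At row 6, column 2: row 6 has {1,2,3,5,6}; column 2 has {1,3,5}; that leaves 4.
At row 2, column 2: row 2 has {2}; column 2 has {1,3,4,5}; that leaves 6.
At row 2, column 3: row 2 has {2,6}; column 3 has {1,2,4,5,6}; that leaves 3.
At row 2, column 5: row 2 has {2,3,6}; column 5 has {2,3,4,5,6}; that leaves 1.
At row 2, column 6: row 2 has {1,2,3,6}; column 6 has {1,2,3,5,6}; that leaves 4.
At row 5, column 1: row 5 has {1,3,4,5}; column 1 has {1,2,3,4}; that leaves 6.
At row 5, column 2: row 5 has {1,3,4,5,6}; column 2 has {1,3,4,5,6}; that leaves 2.
At row 2, column 1: row 2 has {1,2,3,4,6}; column 1 has {1,2,3,4,6}; that leaves 5.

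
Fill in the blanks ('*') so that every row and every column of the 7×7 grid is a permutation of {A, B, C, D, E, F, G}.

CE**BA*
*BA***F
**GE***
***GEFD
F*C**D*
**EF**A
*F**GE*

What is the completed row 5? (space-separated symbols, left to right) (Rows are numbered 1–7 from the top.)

(r1,c4) = D
(r1,c7) = G
(r2,c4) = C
(r2,c5) = D
(r2,c6) = G
(r4,c3) = B
(r5,c5) = A
(r6,c5) = C
(r6,c6) = B
(r7,c3) = D
(r1,c3) = F
(r2,c1) = E
(r3,c5) = F
(r3,c6) = C
(r3,c7) = B
(r4,c1) = A
(r4,c2) = C
(r5,c2) = G
(r5,c4) = B
(r5,c7) = E

F G C B A D E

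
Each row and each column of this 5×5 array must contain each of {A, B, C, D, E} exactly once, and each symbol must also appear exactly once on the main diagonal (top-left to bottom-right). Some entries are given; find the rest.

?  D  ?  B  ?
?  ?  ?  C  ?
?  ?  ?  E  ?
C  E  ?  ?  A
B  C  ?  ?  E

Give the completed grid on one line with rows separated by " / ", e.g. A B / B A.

A D E B C / E B A C D / D A C E B / C E B D A / B C D A E

At row 1, column 1: row 1 has {B,D}; column 1 has {B,C}; the diagonal has {E}; that leaves A.
At row 1, column 5: row 1 has {A,B,D}; column 5 has {A,E}; that leaves C.
At row 2, column 2: row 2 has {C}; column 2 has {C,D,E}; the diagonal has {A,E}; that leaves B.
At row 2, column 5: row 2 has {B,C}; column 5 has {A,C,E}; that leaves D.
At row 3, column 1: row 3 has {E}; column 1 has {A,B,C}; that leaves D.
At row 3, column 2: row 3 has {D,E}; column 2 has {B,C,D,E}; that leaves A.
At row 3, column 3: row 3 has {A,D,E}; column 3 is empty so far; the diagonal has {A,B,E}; that leaves C.
At row 3, column 5: row 3 has {A,C,D,E}; column 5 has {A,C,D,E}; that leaves B.
At row 4, column 4: row 4 has {A,C,E}; column 4 has {B,C,E}; the diagonal has {A,B,C,E}; that leaves D.
At row 5, column 4: row 5 has {B,C,E}; column 4 has {B,C,D,E}; that leaves A.
At row 1, column 3: row 1 has {A,B,C,D}; column 3 has {C}; that leaves E.
At row 2, column 1: row 2 has {B,C,D}; column 1 has {A,B,C,D}; that leaves E.
At row 2, column 3: row 2 has {B,C,D,E}; column 3 has {C,E}; that leaves A.
At row 4, column 3: row 4 has {A,C,D,E}; column 3 has {A,C,E}; that leaves B.
At row 5, column 3: row 5 has {A,B,C,E}; column 3 has {A,B,C,E}; that leaves D.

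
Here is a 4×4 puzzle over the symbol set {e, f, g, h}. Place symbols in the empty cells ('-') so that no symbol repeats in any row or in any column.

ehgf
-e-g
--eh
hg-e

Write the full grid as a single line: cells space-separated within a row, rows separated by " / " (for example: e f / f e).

e h g f / f e h g / g f e h / h g f e

(r2,c1) = f
(r2,c3) = h
(r3,c1) = g
(r3,c2) = f
(r4,c3) = f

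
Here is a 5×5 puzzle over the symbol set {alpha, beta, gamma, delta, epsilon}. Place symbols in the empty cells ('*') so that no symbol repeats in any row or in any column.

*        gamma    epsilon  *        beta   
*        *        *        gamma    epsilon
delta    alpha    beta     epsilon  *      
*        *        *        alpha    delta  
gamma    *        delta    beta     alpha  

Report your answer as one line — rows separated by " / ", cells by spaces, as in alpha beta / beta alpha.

At row 1, column 1: row 1 has {beta,gamma,epsilon}; column 1 has {gamma,delta}; that leaves alpha.
At row 1, column 4: row 1 has {alpha,beta,gamma,epsilon}; column 4 has {alpha,beta,gamma,epsilon}; that leaves delta.
At row 2, column 1: row 2 has {gamma,epsilon}; column 1 has {alpha,gamma,delta}; that leaves beta.
At row 2, column 2: row 2 has {beta,gamma,epsilon}; column 2 has {alpha,gamma}; that leaves delta.
At row 2, column 3: row 2 has {beta,gamma,delta,epsilon}; column 3 has {beta,delta,epsilon}; that leaves alpha.
At row 3, column 5: row 3 has {alpha,beta,delta,epsilon}; column 5 has {alpha,beta,delta,epsilon}; that leaves gamma.
At row 4, column 1: row 4 has {alpha,delta}; column 1 has {alpha,beta,gamma,delta}; that leaves epsilon.
At row 4, column 2: row 4 has {alpha,delta,epsilon}; column 2 has {alpha,gamma,delta}; that leaves beta.
At row 4, column 3: row 4 has {alpha,beta,delta,epsilon}; column 3 has {alpha,beta,delta,epsilon}; that leaves gamma.
At row 5, column 2: row 5 has {alpha,beta,gamma,delta}; column 2 has {alpha,beta,gamma,delta}; that leaves epsilon.

alpha gamma epsilon delta beta / beta delta alpha gamma epsilon / delta alpha beta epsilon gamma / epsilon beta gamma alpha delta / gamma epsilon delta beta alpha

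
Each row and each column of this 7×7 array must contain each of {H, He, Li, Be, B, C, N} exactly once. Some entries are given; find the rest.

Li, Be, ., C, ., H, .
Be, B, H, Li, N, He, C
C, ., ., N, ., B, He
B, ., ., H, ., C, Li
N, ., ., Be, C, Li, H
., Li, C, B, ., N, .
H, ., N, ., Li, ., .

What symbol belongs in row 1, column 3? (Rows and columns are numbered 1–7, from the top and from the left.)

He

At row 3, column 2: row 3 has {He,B,C,N}; column 2 has {Li,Be,B}; that leaves H.
At row 3, column 5: row 3 has {H,He,B,C,N}; column 5 has {Li,C,N}; that leaves Be.
At row 4, column 5: row 4 has {H,Li,B,C}; column 5 has {Li,Be,C,N}; that leaves He.
At row 5, column 2: row 5 has {H,Li,Be,C,N}; column 2 has {H,Li,Be,B}; that leaves He.
At row 5, column 3: row 5 has {H,He,Li,Be,C,N}; column 3 has {H,C,N}; that leaves B.
At row 6, column 1: row 6 has {Li,B,C,N}; column 1 has {H,Li,Be,B,C,N}; that leaves He.
At row 6, column 5: row 6 has {He,Li,B,C,N}; column 5 has {He,Li,Be,C,N}; that leaves H.
At row 6, column 7: row 6 has {H,He,Li,B,C,N}; column 7 has {H,He,Li,C}; that leaves Be.
At row 7, column 2: row 7 has {H,Li,N}; column 2 has {H,He,Li,Be,B}; that leaves C.
At row 7, column 4: row 7 has {H,Li,C,N}; column 4 has {H,Li,Be,B,C,N}; that leaves He.
At row 7, column 6: row 7 has {H,He,Li,C,N}; column 6 has {H,He,Li,B,C,N}; that leaves Be.
At row 7, column 7: row 7 has {H,He,Li,Be,C,N}; column 7 has {H,He,Li,Be,C}; that leaves B.
At row 1, column 3: row 1 has {H,Li,Be,C}; column 3 has {H,B,C,N}; that leaves He.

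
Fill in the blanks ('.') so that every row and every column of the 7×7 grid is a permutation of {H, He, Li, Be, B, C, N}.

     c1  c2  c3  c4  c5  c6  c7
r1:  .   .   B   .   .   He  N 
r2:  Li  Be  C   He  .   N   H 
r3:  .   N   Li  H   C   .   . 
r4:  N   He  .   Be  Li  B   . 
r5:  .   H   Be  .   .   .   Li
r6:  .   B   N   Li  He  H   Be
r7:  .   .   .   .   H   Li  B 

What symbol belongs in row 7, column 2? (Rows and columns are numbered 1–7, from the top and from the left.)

At row 1, column 4: row 1 has {He,B,N}; column 4 has {H,He,Li,Be}; that leaves C.
At row 1, column 5: row 1 has {He,B,C,N}; column 5 has {H,He,Li,C}; that leaves Be.
At row 2, column 5: row 2 has {H,He,Li,Be,C,N}; column 5 has {H,He,Li,Be,C}; that leaves B.
At row 3, column 6: row 3 has {H,Li,C,N}; column 6 has {H,He,Li,B,N}; that leaves Be.
At row 3, column 7: row 3 has {H,Li,Be,C,N}; column 7 has {H,Li,Be,B,N}; that leaves He.
At row 4, column 3: row 4 has {He,Li,Be,B,N}; column 3 has {Li,Be,B,C,N}; that leaves H.
At row 4, column 7: row 4 has {H,He,Li,Be,B,N}; column 7 has {H,He,Li,Be,B,N}; that leaves C.
At row 5, column 5: row 5 has {H,Li,Be}; column 5 has {H,He,Li,Be,B,C}; that leaves N.
At row 5, column 6: row 5 has {H,Li,Be,N}; column 6 has {H,He,Li,Be,B,N}; that leaves C.
At row 6, column 1: row 6 has {H,He,Li,Be,B,N}; column 1 has {Li,N}; that leaves C.
At row 7, column 2: row 7 has {H,Li,B}; column 2 has {H,He,Be,B,N}; that leaves C.

C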